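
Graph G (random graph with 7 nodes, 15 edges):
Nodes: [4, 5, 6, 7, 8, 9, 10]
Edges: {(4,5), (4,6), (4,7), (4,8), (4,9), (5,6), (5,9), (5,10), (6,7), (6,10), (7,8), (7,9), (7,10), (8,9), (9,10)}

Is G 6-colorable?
A valid 6-coloring: color 1: [6, 9]; color 2: [5, 7]; color 3: [4, 10]; color 4: [8].
(χ(G) = 4 ≤ 6.)

Yes, G is 6-colorable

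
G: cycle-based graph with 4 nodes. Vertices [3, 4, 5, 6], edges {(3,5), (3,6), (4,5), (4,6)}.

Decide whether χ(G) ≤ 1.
No, G is not 1-colorable

Edge (3,5) forces its endpoints to differ, so 1 color is not enough.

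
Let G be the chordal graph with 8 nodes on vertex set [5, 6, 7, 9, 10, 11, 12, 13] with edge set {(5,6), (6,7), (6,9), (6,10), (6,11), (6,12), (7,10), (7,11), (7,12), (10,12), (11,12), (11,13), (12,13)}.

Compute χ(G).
Clique number ω(G) = 4 (lower bound: χ ≥ ω).
The clique on [6, 7, 10, 12] has size 4, forcing χ ≥ 4, and the coloring below uses 4 colors, so χ(G) = 4.
A valid 4-coloring: color 1: [6, 13]; color 2: [5, 9, 12]; color 3: [7]; color 4: [10, 11].

χ(G) = 4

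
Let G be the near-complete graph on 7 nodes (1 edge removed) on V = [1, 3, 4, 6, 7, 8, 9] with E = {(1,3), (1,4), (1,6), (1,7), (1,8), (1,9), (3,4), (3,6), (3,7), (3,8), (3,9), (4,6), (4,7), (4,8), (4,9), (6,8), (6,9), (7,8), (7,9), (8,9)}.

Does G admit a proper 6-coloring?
Yes, G is 6-colorable

A valid 6-coloring: color 1: [8]; color 2: [1]; color 3: [9]; color 4: [4]; color 5: [3]; color 6: [6, 7].
(χ(G) = 6 ≤ 6.)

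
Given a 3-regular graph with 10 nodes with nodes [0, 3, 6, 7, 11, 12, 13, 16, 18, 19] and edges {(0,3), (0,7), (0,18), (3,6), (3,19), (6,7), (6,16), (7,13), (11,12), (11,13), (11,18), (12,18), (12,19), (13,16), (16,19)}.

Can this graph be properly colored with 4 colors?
Yes, G is 4-colorable

A valid 4-coloring: color 1: [0, 11, 16]; color 2: [6, 13, 18, 19]; color 3: [3, 7, 12].
(χ(G) = 3 ≤ 4.)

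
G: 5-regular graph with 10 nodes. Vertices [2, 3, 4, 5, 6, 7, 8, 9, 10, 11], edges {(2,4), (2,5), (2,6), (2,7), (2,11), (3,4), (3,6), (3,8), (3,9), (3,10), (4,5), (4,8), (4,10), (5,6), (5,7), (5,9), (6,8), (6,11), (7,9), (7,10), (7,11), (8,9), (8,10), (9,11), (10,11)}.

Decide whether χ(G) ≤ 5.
A valid 5-coloring: color 1: [4, 6, 7]; color 2: [5, 8, 11]; color 3: [2, 9, 10]; color 4: [3].
(χ(G) = 4 ≤ 5.)

Yes, G is 5-colorable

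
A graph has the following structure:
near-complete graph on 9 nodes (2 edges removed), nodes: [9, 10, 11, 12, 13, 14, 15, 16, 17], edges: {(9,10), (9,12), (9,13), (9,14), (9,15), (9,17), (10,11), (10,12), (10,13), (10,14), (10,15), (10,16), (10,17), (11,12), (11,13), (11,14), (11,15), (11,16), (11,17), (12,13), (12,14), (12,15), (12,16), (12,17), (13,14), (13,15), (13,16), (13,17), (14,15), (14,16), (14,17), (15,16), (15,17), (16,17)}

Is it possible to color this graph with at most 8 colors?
A valid 8-coloring: color 1: [15]; color 2: [17]; color 3: [13]; color 4: [10]; color 5: [12]; color 6: [14]; color 7: [9, 11]; color 8: [16].
(χ(G) = 8 ≤ 8.)

Yes, G is 8-colorable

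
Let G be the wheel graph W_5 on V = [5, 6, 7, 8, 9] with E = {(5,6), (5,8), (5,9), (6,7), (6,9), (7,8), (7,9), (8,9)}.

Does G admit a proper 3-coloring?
A valid 3-coloring: color 1: [9]; color 2: [6, 8]; color 3: [5, 7].
(χ(G) = 3 ≤ 3.)

Yes, G is 3-colorable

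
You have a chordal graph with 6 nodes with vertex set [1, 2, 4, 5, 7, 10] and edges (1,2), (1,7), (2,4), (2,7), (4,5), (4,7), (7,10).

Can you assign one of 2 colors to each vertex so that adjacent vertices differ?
The clique on vertices [1, 2, 7] has size 3 > 2, so it alone needs 3 colors.

No, G is not 2-colorable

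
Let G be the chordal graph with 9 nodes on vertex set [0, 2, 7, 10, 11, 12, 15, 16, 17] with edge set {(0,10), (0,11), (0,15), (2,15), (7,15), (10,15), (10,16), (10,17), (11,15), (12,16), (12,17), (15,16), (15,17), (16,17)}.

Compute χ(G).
χ(G) = 4

Clique number ω(G) = 4 (lower bound: χ ≥ ω).
The clique on [10, 15, 16, 17] has size 4, forcing χ ≥ 4, and the coloring below uses 4 colors, so χ(G) = 4.
A valid 4-coloring: color 1: [12, 15]; color 2: [0, 2, 7, 17]; color 3: [11, 16]; color 4: [10].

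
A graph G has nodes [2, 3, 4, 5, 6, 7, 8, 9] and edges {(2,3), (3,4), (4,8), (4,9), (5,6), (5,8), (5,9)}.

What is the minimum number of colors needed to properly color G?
χ(G) = 2

Clique number ω(G) = 2 (lower bound: χ ≥ ω).
The graph is bipartite (no odd cycle), so 2 colors suffice: χ(G) = 2.
A valid 2-coloring: color 1: [2, 4, 5, 7]; color 2: [3, 6, 8, 9].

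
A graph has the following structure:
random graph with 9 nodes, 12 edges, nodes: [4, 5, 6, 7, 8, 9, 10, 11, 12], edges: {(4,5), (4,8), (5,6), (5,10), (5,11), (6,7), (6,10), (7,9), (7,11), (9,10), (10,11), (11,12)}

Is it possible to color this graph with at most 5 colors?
A valid 5-coloring: color 1: [5, 7, 8, 12]; color 2: [4, 10]; color 3: [6, 9, 11].
(χ(G) = 3 ≤ 5.)

Yes, G is 5-colorable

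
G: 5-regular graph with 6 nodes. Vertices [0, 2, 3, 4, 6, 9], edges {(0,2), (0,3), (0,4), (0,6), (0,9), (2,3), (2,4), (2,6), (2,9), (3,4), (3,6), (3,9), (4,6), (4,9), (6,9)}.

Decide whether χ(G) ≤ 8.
A valid 8-coloring: color 1: [4]; color 2: [6]; color 3: [2]; color 4: [3]; color 5: [9]; color 6: [0].
(χ(G) = 6 ≤ 8.)

Yes, G is 8-colorable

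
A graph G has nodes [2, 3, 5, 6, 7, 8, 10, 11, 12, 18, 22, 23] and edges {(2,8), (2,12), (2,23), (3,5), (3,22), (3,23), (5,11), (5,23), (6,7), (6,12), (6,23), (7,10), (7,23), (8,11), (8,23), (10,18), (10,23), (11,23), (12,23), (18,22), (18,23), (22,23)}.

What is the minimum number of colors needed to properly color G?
χ(G) = 4

Clique number ω(G) = 3 (lower bound: χ ≥ ω).
Odd cycle [7, 10, 18, 22, 3, 5, 11, 8, 2, 12, 6] needs 3 colors (χ ≥ 3).
Vertex 23 is adjacent to every vertex of [2, 3, 5, 6, 7, 8, 10, 11, 12, 18, 22], which already need 3 colors among themselves, so 23 needs a new color (χ ≥ 4).
The coloring below uses 4 colors, so χ(G) = 4.
A valid 4-coloring: color 1: [23]; color 2: [3, 7, 11, 12, 18]; color 3: [5, 6, 8, 10, 22]; color 4: [2].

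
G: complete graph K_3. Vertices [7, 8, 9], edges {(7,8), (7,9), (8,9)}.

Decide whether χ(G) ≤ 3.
A valid 3-coloring: color 1: [7]; color 2: [9]; color 3: [8].
(χ(G) = 3 ≤ 3.)

Yes, G is 3-colorable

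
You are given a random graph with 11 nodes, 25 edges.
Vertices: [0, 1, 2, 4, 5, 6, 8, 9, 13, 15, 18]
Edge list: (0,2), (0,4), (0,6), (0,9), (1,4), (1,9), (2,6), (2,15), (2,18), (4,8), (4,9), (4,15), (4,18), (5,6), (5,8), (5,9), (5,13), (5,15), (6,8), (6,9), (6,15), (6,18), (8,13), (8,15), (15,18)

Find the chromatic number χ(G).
Clique number ω(G) = 4 (lower bound: χ ≥ ω).
The clique on [5, 6, 8, 15] has size 4, forcing χ ≥ 4, and the coloring below uses 4 colors, so χ(G) = 4.
A valid 4-coloring: color 1: [4, 6, 13]; color 2: [9, 15]; color 3: [1, 2, 8]; color 4: [0, 5, 18].

χ(G) = 4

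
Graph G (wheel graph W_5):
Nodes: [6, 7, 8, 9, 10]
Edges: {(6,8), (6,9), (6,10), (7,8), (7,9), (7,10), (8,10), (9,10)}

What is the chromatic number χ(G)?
Clique number ω(G) = 3 (lower bound: χ ≥ ω).
The clique on [6, 8, 10] has size 3, forcing χ ≥ 3, and the coloring below uses 3 colors, so χ(G) = 3.
A valid 3-coloring: color 1: [10]; color 2: [8, 9]; color 3: [6, 7].

χ(G) = 3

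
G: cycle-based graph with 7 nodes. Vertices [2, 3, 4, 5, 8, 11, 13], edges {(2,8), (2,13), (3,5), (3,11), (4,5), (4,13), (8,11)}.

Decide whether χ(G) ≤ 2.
No, G is not 2-colorable

Odd cycle [5, 3, 11, 8, 2, 13, 4] needs 3 colors (χ ≥ 3).
Hence χ(G) ≥ 3 > 2, so no proper 2-coloring exists.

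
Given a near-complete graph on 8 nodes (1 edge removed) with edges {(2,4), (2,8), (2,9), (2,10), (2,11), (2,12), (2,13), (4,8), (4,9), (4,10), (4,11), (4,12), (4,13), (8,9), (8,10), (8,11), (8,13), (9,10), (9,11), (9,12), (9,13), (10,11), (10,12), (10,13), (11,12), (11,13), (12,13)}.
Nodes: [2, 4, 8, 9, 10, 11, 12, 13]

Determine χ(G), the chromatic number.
Clique number ω(G) = 7 (lower bound: χ ≥ ω).
The clique on [2, 4, 8, 9, 10, 11, 13] has size 7, forcing χ ≥ 7, and the coloring below uses 7 colors, so χ(G) = 7.
A valid 7-coloring: color 1: [4]; color 2: [11]; color 3: [13]; color 4: [9]; color 5: [10]; color 6: [2]; color 7: [8, 12].

χ(G) = 7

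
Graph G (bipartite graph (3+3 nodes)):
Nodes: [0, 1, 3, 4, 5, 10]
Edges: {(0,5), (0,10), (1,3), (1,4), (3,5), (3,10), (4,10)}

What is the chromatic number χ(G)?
χ(G) = 2

Clique number ω(G) = 2 (lower bound: χ ≥ ω).
The graph is bipartite (no odd cycle), so 2 colors suffice: χ(G) = 2.
A valid 2-coloring: color 1: [1, 5, 10]; color 2: [0, 3, 4].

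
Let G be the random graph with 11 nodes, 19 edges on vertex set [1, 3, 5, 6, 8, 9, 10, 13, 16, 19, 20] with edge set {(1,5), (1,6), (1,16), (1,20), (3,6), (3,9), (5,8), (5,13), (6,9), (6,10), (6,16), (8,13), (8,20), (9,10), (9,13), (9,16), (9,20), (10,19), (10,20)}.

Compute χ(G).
Clique number ω(G) = 3 (lower bound: χ ≥ ω).
The clique on [1, 6, 16] has size 3, forcing χ ≥ 3, and the coloring below uses 3 colors, so χ(G) = 3.
A valid 3-coloring: color 1: [1, 8, 9, 19]; color 2: [6, 13, 20]; color 3: [3, 5, 10, 16].

χ(G) = 3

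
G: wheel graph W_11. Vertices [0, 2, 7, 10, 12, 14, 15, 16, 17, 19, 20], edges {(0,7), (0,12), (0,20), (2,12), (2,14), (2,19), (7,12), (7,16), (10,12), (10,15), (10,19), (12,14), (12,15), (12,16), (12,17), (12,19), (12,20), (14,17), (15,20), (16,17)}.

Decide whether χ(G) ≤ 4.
A valid 4-coloring: color 1: [12]; color 2: [2, 7, 10, 17, 20]; color 3: [0, 14, 15, 16, 19].
(χ(G) = 3 ≤ 4.)

Yes, G is 4-colorable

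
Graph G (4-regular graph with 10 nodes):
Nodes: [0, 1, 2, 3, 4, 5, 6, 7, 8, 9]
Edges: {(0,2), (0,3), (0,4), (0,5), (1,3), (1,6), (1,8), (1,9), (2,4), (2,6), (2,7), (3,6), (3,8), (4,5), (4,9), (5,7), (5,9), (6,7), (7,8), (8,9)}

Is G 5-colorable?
Yes, G is 5-colorable

A valid 5-coloring: color 1: [0, 6, 9]; color 2: [2, 5, 8]; color 3: [1, 4, 7]; color 4: [3].
(χ(G) = 4 ≤ 5.)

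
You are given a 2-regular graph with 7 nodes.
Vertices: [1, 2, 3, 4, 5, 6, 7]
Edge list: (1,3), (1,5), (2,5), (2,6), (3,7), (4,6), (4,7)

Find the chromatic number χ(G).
Clique number ω(G) = 2 (lower bound: χ ≥ ω).
Odd cycle [1, 5, 2, 6, 4, 7, 3] needs 3 colors (χ ≥ 3).
The coloring below uses 3 colors, so χ(G) = 3.
A valid 3-coloring: color 1: [1, 2, 7]; color 2: [3, 4, 5]; color 3: [6].

χ(G) = 3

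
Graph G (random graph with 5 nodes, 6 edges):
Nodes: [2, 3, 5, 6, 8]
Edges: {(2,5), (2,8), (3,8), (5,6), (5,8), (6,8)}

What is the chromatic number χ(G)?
χ(G) = 3

Clique number ω(G) = 3 (lower bound: χ ≥ ω).
The clique on [2, 5, 8] has size 3, forcing χ ≥ 3, and the coloring below uses 3 colors, so χ(G) = 3.
A valid 3-coloring: color 1: [8]; color 2: [3, 5]; color 3: [2, 6].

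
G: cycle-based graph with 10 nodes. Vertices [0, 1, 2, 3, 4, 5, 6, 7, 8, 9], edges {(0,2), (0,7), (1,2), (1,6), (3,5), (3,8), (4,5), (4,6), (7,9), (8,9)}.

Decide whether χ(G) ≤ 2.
Yes, G is 2-colorable

A valid 2-coloring: color 1: [0, 1, 3, 4, 9]; color 2: [2, 5, 6, 7, 8].
(χ(G) = 2 ≤ 2.)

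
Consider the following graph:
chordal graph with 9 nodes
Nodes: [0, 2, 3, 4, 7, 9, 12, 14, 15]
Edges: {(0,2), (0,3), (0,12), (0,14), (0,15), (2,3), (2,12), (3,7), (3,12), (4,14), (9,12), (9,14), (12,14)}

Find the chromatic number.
Clique number ω(G) = 4 (lower bound: χ ≥ ω).
The clique on [0, 2, 3, 12] has size 4, forcing χ ≥ 4, and the coloring below uses 4 colors, so χ(G) = 4.
A valid 4-coloring: color 1: [4, 7, 12, 15]; color 2: [0, 9]; color 3: [3, 14]; color 4: [2].

χ(G) = 4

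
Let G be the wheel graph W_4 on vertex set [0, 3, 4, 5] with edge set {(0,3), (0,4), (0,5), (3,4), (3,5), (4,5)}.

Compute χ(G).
Clique number ω(G) = 4 (lower bound: χ ≥ ω).
The clique on [0, 3, 4, 5] has size 4, forcing χ ≥ 4, and the coloring below uses 4 colors, so χ(G) = 4.
A valid 4-coloring: color 1: [5]; color 2: [3]; color 3: [4]; color 4: [0].

χ(G) = 4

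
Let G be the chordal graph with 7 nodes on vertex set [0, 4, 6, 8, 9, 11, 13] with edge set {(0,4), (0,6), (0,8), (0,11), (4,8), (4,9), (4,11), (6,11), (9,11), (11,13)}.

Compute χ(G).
Clique number ω(G) = 3 (lower bound: χ ≥ ω).
The clique on [0, 4, 8] has size 3, forcing χ ≥ 3, and the coloring below uses 3 colors, so χ(G) = 3.
A valid 3-coloring: color 1: [8, 11]; color 2: [0, 9, 13]; color 3: [4, 6].

χ(G) = 3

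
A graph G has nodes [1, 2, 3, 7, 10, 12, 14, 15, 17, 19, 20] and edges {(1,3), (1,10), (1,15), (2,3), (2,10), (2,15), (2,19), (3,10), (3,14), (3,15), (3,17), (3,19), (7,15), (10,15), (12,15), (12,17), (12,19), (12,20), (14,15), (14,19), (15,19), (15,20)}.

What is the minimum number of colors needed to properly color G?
Clique number ω(G) = 4 (lower bound: χ ≥ ω).
The clique on [1, 3, 10, 15] has size 4, forcing χ ≥ 4, and the coloring below uses 4 colors, so χ(G) = 4.
A valid 4-coloring: color 1: [15, 17]; color 2: [3, 7, 12]; color 3: [10, 19, 20]; color 4: [1, 2, 14].

χ(G) = 4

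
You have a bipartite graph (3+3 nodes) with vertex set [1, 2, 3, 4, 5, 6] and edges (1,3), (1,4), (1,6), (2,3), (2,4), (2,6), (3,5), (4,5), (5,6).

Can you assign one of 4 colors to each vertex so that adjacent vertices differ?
A valid 4-coloring: color 1: [3, 4, 6]; color 2: [1, 2, 5].
(χ(G) = 2 ≤ 4.)

Yes, G is 4-colorable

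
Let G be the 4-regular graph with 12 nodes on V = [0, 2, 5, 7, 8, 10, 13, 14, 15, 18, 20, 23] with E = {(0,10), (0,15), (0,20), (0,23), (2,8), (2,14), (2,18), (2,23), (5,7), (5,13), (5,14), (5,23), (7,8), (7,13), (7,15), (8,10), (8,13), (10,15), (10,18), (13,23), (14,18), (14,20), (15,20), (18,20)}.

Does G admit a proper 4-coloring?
A valid 4-coloring: color 1: [7, 10, 20, 23]; color 2: [2, 5, 15]; color 3: [0, 13, 14]; color 4: [8, 18].
(χ(G) = 4 ≤ 4.)

Yes, G is 4-colorable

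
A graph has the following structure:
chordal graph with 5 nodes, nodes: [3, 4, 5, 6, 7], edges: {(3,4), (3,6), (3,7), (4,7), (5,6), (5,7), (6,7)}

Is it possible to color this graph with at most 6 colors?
A valid 6-coloring: color 1: [7]; color 2: [3, 5]; color 3: [4, 6].
(χ(G) = 3 ≤ 6.)

Yes, G is 6-colorable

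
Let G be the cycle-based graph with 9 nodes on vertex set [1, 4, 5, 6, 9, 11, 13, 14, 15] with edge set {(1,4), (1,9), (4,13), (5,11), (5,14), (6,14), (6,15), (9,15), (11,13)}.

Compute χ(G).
χ(G) = 3

Clique number ω(G) = 2 (lower bound: χ ≥ ω).
Odd cycle [15, 9, 1, 4, 13, 11, 5, 14, 6] needs 3 colors (χ ≥ 3).
The coloring below uses 3 colors, so χ(G) = 3.
A valid 3-coloring: color 1: [1, 13, 14, 15]; color 2: [4, 6, 9, 11]; color 3: [5].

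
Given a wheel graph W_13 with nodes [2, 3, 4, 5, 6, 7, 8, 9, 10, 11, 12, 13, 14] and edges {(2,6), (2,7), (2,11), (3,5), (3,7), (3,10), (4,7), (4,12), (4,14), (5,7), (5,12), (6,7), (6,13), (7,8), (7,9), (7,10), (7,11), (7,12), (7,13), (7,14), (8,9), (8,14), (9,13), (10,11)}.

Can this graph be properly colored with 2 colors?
No, G is not 2-colorable

The clique on vertices [2, 7, 11] has size 3 > 2, so it alone needs 3 colors.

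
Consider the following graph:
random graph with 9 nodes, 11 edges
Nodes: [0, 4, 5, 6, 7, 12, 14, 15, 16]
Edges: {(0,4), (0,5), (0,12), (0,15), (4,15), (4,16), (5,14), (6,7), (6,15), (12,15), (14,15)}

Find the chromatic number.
Clique number ω(G) = 3 (lower bound: χ ≥ ω).
The clique on [0, 4, 15] has size 3, forcing χ ≥ 3, and the coloring below uses 3 colors, so χ(G) = 3.
A valid 3-coloring: color 1: [5, 7, 15, 16]; color 2: [0, 6, 14]; color 3: [4, 12].

χ(G) = 3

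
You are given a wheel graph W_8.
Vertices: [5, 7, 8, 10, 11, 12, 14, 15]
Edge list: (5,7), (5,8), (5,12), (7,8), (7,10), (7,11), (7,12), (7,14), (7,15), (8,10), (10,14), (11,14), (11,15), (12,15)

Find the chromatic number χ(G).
Clique number ω(G) = 3 (lower bound: χ ≥ ω).
Odd cycle [10, 14, 11, 15, 12, 5, 8] needs 3 colors (χ ≥ 3).
Vertex 7 is adjacent to every vertex of [5, 8, 10, 11, 12, 14, 15], which already need 3 colors among themselves, so 7 needs a new color (χ ≥ 4).
The coloring below uses 4 colors, so χ(G) = 4.
A valid 4-coloring: color 1: [7]; color 2: [5, 10, 11]; color 3: [8, 14, 15]; color 4: [12].

χ(G) = 4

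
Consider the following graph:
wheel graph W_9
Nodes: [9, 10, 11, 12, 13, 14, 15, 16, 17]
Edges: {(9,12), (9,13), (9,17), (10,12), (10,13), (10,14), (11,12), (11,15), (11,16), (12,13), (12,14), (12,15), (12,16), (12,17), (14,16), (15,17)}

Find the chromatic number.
χ(G) = 3

Clique number ω(G) = 3 (lower bound: χ ≥ ω).
The clique on [9, 12, 17] has size 3, forcing χ ≥ 3, and the coloring below uses 3 colors, so χ(G) = 3.
A valid 3-coloring: color 1: [12]; color 2: [9, 10, 15, 16]; color 3: [11, 13, 14, 17].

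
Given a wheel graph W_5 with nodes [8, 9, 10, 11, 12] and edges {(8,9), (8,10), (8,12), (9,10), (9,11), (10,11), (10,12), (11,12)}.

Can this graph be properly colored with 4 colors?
A valid 4-coloring: color 1: [10]; color 2: [8, 11]; color 3: [9, 12].
(χ(G) = 3 ≤ 4.)

Yes, G is 4-colorable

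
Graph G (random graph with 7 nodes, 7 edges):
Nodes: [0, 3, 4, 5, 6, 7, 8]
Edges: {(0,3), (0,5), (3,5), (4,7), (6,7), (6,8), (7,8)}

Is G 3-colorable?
Yes, G is 3-colorable

A valid 3-coloring: color 1: [5, 7]; color 2: [3, 4, 8]; color 3: [0, 6].
(χ(G) = 3 ≤ 3.)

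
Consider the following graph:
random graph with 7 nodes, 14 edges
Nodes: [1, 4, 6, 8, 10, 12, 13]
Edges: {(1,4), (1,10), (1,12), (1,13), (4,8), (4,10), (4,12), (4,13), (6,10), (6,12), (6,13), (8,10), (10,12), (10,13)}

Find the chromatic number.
χ(G) = 4

Clique number ω(G) = 4 (lower bound: χ ≥ ω).
The clique on [1, 4, 10, 12] has size 4, forcing χ ≥ 4, and the coloring below uses 4 colors, so χ(G) = 4.
A valid 4-coloring: color 1: [10]; color 2: [4, 6]; color 3: [8, 12, 13]; color 4: [1].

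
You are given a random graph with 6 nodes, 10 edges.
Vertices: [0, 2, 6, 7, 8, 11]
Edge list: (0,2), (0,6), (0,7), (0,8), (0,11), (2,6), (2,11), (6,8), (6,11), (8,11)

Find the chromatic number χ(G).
Clique number ω(G) = 4 (lower bound: χ ≥ ω).
The clique on [0, 6, 8, 11] has size 4, forcing χ ≥ 4, and the coloring below uses 4 colors, so χ(G) = 4.
A valid 4-coloring: color 1: [0]; color 2: [7, 11]; color 3: [6]; color 4: [2, 8].

χ(G) = 4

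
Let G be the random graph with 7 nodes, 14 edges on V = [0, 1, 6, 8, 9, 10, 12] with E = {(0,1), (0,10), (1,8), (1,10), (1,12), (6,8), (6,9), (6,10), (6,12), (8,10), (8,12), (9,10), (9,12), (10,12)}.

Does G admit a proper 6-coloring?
A valid 6-coloring: color 1: [10]; color 2: [0, 12]; color 3: [1, 6]; color 4: [8, 9].
(χ(G) = 4 ≤ 6.)

Yes, G is 6-colorable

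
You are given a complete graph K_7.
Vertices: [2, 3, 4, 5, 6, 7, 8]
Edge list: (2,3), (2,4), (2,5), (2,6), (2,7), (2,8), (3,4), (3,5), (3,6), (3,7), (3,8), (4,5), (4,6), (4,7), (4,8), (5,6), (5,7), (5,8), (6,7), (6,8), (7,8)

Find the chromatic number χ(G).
χ(G) = 7

Clique number ω(G) = 7 (lower bound: χ ≥ ω).
The clique on [2, 3, 4, 5, 6, 7, 8] has size 7, forcing χ ≥ 7, and the coloring below uses 7 colors, so χ(G) = 7.
A valid 7-coloring: color 1: [5]; color 2: [8]; color 3: [2]; color 4: [6]; color 5: [3]; color 6: [4]; color 7: [7].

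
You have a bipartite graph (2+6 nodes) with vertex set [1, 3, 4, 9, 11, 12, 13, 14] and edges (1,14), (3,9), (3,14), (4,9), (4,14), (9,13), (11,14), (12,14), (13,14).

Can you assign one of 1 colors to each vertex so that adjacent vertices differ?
Edge (3,9) forces its endpoints to differ, so 1 color is not enough.

No, G is not 1-colorable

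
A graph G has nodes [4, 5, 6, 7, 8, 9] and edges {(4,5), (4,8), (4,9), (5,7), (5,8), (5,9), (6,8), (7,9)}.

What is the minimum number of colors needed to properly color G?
Clique number ω(G) = 3 (lower bound: χ ≥ ω).
The clique on [4, 5, 8] has size 3, forcing χ ≥ 3, and the coloring below uses 3 colors, so χ(G) = 3.
A valid 3-coloring: color 1: [5, 6]; color 2: [4, 7]; color 3: [8, 9].

χ(G) = 3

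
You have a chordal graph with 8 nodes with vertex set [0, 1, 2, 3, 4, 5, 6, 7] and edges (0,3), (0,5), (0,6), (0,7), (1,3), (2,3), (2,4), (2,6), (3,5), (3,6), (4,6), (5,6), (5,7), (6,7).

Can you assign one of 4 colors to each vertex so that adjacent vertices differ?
A valid 4-coloring: color 1: [1, 6]; color 2: [3, 4, 7]; color 3: [0, 2]; color 4: [5].
(χ(G) = 4 ≤ 4.)

Yes, G is 4-colorable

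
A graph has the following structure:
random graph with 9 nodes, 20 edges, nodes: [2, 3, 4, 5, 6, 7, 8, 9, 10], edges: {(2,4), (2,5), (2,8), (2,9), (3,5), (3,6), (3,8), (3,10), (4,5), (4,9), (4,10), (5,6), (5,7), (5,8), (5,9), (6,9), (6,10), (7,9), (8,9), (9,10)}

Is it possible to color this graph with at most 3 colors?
No, G is not 3-colorable

The clique on vertices [2, 5, 8, 9] has size 4 > 3, so it alone needs 4 colors.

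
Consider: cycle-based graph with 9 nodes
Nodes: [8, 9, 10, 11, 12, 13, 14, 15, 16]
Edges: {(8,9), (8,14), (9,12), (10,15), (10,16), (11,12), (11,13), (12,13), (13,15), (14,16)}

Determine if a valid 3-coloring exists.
A valid 3-coloring: color 1: [8, 12, 15, 16]; color 2: [9, 10, 13, 14]; color 3: [11].
(χ(G) = 3 ≤ 3.)

Yes, G is 3-colorable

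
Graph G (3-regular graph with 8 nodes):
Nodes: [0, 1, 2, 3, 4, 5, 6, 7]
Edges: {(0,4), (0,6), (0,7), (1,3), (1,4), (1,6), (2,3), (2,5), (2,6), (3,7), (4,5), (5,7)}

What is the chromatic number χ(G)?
χ(G) = 3

Clique number ω(G) = 2 (lower bound: χ ≥ ω).
Odd cycle [6, 0, 7, 3, 2] needs 3 colors (χ ≥ 3).
The coloring below uses 3 colors, so χ(G) = 3.
A valid 3-coloring: color 1: [3, 5, 6]; color 2: [2, 4, 7]; color 3: [0, 1].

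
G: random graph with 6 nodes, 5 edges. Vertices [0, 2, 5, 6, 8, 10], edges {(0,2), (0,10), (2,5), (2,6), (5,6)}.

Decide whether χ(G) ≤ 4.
Yes, G is 4-colorable

A valid 4-coloring: color 1: [2, 8, 10]; color 2: [0, 5]; color 3: [6].
(χ(G) = 3 ≤ 4.)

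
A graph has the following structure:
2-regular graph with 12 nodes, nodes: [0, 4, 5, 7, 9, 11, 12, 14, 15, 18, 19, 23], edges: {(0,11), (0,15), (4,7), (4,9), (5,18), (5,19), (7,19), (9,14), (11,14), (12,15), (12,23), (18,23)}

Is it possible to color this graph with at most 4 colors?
A valid 4-coloring: color 1: [5, 7, 9, 11, 15, 23]; color 2: [0, 4, 12, 14, 18, 19].
(χ(G) = 2 ≤ 4.)

Yes, G is 4-colorable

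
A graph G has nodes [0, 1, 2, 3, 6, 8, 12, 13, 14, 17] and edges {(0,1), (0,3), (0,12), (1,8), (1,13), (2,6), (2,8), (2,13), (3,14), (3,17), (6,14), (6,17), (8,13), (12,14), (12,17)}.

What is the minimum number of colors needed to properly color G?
χ(G) = 3

Clique number ω(G) = 3 (lower bound: χ ≥ ω).
The clique on [2, 8, 13] has size 3, forcing χ ≥ 3, and the coloring below uses 3 colors, so χ(G) = 3.
A valid 3-coloring: color 1: [0, 8, 14, 17]; color 2: [3, 6, 12, 13]; color 3: [1, 2].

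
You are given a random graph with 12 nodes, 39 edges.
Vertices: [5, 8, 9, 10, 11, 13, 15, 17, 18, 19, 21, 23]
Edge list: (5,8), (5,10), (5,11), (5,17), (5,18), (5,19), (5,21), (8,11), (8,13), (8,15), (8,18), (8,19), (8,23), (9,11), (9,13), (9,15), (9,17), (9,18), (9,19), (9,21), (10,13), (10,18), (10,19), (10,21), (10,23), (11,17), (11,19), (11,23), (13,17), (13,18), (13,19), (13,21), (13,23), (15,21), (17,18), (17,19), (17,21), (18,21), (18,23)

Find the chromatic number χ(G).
Clique number ω(G) = 5 (lower bound: χ ≥ ω).
The clique on [9, 13, 17, 18, 21] has size 5, forcing χ ≥ 5, and the coloring below uses 5 colors, so χ(G) = 5.
A valid 5-coloring: color 1: [11, 13, 15]; color 2: [18, 19]; color 3: [8, 21]; color 4: [5, 9, 23]; color 5: [10, 17].

χ(G) = 5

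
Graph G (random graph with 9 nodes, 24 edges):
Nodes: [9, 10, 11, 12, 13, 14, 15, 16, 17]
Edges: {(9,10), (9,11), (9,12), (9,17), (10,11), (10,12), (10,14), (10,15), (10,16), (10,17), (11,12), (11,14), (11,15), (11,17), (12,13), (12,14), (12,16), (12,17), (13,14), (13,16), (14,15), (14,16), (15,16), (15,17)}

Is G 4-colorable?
No, G is not 4-colorable

The clique on vertices [9, 10, 11, 12, 17] has size 5 > 4, so it alone needs 5 colors.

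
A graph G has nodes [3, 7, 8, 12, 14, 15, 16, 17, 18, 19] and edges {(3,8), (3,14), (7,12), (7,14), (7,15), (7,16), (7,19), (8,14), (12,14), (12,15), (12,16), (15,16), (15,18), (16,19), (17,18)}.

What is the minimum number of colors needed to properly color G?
Clique number ω(G) = 4 (lower bound: χ ≥ ω).
The clique on [7, 12, 15, 16] has size 4, forcing χ ≥ 4, and the coloring below uses 4 colors, so χ(G) = 4.
A valid 4-coloring: color 1: [3, 7, 18]; color 2: [8, 12, 17, 19]; color 3: [14, 16]; color 4: [15].

χ(G) = 4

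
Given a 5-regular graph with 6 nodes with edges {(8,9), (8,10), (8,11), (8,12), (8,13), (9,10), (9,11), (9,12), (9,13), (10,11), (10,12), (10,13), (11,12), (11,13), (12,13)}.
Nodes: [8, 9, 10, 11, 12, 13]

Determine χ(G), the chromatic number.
χ(G) = 6

Clique number ω(G) = 6 (lower bound: χ ≥ ω).
The clique on [8, 9, 10, 11, 12, 13] has size 6, forcing χ ≥ 6, and the coloring below uses 6 colors, so χ(G) = 6.
A valid 6-coloring: color 1: [13]; color 2: [8]; color 3: [12]; color 4: [11]; color 5: [9]; color 6: [10].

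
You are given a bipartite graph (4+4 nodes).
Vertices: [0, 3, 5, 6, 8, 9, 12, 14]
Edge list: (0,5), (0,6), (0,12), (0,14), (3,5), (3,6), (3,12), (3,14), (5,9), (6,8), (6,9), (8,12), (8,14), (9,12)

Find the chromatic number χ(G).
χ(G) = 2

Clique number ω(G) = 2 (lower bound: χ ≥ ω).
The graph is bipartite (no odd cycle), so 2 colors suffice: χ(G) = 2.
A valid 2-coloring: color 1: [0, 3, 8, 9]; color 2: [5, 6, 12, 14].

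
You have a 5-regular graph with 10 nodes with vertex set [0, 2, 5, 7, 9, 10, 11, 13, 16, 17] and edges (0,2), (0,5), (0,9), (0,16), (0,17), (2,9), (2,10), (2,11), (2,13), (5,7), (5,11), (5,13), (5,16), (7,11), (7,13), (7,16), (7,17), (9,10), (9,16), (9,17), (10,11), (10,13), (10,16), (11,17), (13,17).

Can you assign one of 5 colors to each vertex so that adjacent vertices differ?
Yes, G is 5-colorable

A valid 5-coloring: color 1: [2, 16, 17]; color 2: [9, 11, 13]; color 3: [5, 10]; color 4: [0, 7].
(χ(G) = 4 ≤ 5.)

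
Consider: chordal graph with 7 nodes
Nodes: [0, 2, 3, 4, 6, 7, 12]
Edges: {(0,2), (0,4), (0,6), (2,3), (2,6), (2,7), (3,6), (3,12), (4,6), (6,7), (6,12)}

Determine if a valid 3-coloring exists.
Yes, G is 3-colorable

A valid 3-coloring: color 1: [6]; color 2: [2, 4, 12]; color 3: [0, 3, 7].
(χ(G) = 3 ≤ 3.)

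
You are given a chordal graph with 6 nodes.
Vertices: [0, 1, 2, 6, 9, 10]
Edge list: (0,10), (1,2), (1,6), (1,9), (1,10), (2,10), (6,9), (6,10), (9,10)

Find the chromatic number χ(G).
Clique number ω(G) = 4 (lower bound: χ ≥ ω).
The clique on [1, 6, 9, 10] has size 4, forcing χ ≥ 4, and the coloring below uses 4 colors, so χ(G) = 4.
A valid 4-coloring: color 1: [10]; color 2: [0, 1]; color 3: [2, 9]; color 4: [6].

χ(G) = 4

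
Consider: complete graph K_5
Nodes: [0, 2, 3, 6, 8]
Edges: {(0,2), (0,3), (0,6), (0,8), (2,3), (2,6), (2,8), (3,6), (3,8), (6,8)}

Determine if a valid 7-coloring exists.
Yes, G is 7-colorable

A valid 7-coloring: color 1: [3]; color 2: [8]; color 3: [2]; color 4: [0]; color 5: [6].
(χ(G) = 5 ≤ 7.)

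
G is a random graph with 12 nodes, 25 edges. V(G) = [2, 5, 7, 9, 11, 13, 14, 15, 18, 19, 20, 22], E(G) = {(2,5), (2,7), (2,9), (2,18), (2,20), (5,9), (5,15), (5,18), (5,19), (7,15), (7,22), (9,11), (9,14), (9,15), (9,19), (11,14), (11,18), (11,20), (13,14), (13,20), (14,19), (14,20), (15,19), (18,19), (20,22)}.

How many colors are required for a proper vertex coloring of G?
Clique number ω(G) = 4 (lower bound: χ ≥ ω).
The clique on [5, 9, 15, 19] has size 4, forcing χ ≥ 4, and the coloring below uses 4 colors, so χ(G) = 4.
A valid 4-coloring: color 1: [7, 9, 18, 20]; color 2: [2, 11, 13, 19, 22]; color 3: [5, 14]; color 4: [15].

χ(G) = 4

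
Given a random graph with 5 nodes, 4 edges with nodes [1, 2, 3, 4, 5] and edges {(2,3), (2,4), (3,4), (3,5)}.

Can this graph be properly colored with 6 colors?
A valid 6-coloring: color 1: [1, 3]; color 2: [4, 5]; color 3: [2].
(χ(G) = 3 ≤ 6.)

Yes, G is 6-colorable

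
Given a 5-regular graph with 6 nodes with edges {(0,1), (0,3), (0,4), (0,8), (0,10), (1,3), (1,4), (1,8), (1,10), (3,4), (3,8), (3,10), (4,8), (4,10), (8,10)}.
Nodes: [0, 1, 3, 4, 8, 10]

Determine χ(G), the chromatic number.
χ(G) = 6

Clique number ω(G) = 6 (lower bound: χ ≥ ω).
The clique on [0, 1, 3, 4, 8, 10] has size 6, forcing χ ≥ 6, and the coloring below uses 6 colors, so χ(G) = 6.
A valid 6-coloring: color 1: [4]; color 2: [10]; color 3: [0]; color 4: [8]; color 5: [1]; color 6: [3].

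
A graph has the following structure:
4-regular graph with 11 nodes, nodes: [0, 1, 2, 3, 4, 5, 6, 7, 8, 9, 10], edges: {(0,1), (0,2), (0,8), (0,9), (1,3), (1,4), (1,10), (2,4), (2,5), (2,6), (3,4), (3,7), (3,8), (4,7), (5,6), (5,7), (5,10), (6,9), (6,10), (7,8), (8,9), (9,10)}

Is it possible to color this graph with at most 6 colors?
Yes, G is 6-colorable

A valid 6-coloring: color 1: [1, 2, 7, 9]; color 2: [4, 6, 8]; color 3: [0, 3, 5]; color 4: [10].
(χ(G) = 4 ≤ 6.)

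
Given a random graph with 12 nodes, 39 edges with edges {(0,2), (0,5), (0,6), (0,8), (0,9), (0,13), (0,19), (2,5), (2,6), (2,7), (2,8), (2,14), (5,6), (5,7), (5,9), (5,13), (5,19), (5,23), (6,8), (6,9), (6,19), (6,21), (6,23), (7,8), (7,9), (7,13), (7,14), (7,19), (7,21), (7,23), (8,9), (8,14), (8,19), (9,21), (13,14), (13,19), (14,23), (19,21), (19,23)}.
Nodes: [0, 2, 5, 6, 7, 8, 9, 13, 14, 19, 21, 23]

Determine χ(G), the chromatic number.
Clique number ω(G) = 4 (lower bound: χ ≥ ω).
Odd cycle [7, 23, 6, 0, 13] needs 3 colors (χ ≥ 3).
Vertex 19 is adjacent to every vertex of [0, 6, 7, 13, 23], which already need 3 colors among themselves, so 19 needs a new color (χ ≥ 4).
Vertex 5 is adjacent to every vertex of [0, 6, 7, 13, 19, 23], which already need 4 colors among themselves, so 5 needs a new color (χ ≥ 5).
The coloring below uses 5 colors, so χ(G) = 5.
A valid 5-coloring: color 1: [0, 7]; color 2: [9, 14, 19]; color 3: [5, 8, 21]; color 4: [6, 13]; color 5: [2, 23].

χ(G) = 5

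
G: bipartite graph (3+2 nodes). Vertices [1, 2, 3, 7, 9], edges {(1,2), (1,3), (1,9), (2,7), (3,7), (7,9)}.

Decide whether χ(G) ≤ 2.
A valid 2-coloring: color 1: [1, 7]; color 2: [2, 3, 9].
(χ(G) = 2 ≤ 2.)

Yes, G is 2-colorable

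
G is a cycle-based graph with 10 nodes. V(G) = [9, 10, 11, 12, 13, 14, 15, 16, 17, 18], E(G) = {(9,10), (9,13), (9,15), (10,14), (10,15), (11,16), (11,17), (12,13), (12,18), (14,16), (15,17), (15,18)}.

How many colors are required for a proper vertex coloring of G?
χ(G) = 3

Clique number ω(G) = 3 (lower bound: χ ≥ ω).
The clique on [9, 10, 15] has size 3, forcing χ ≥ 3, and the coloring below uses 3 colors, so χ(G) = 3.
A valid 3-coloring: color 1: [11, 12, 14, 15]; color 2: [9, 16, 17, 18]; color 3: [10, 13].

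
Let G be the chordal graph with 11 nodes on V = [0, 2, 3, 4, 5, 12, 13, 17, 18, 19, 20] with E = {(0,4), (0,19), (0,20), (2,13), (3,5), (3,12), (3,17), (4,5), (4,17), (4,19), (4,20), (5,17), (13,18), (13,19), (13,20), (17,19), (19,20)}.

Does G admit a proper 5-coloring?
Yes, G is 5-colorable

A valid 5-coloring: color 1: [3, 4, 13]; color 2: [2, 5, 12, 18, 19]; color 3: [17, 20]; color 4: [0].
(χ(G) = 4 ≤ 5.)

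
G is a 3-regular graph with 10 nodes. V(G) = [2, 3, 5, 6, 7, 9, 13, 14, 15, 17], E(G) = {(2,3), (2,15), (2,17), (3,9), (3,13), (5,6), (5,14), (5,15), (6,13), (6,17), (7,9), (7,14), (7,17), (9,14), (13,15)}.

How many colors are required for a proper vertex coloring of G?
Clique number ω(G) = 3 (lower bound: χ ≥ ω).
The clique on [7, 9, 14] has size 3, forcing χ ≥ 3, and the coloring below uses 3 colors, so χ(G) = 3.
A valid 3-coloring: color 1: [2, 6, 9]; color 2: [3, 14, 15, 17]; color 3: [5, 7, 13].

χ(G) = 3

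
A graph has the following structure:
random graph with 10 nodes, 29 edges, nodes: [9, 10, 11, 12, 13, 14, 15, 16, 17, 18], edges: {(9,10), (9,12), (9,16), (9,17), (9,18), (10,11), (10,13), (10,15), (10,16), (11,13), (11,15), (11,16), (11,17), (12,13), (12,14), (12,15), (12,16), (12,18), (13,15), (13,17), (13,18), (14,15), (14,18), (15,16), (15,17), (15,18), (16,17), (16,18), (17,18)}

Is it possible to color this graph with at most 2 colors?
No, G is not 2-colorable

The clique on vertices [9, 16, 17, 18] has size 4 > 2, so it alone needs 4 colors.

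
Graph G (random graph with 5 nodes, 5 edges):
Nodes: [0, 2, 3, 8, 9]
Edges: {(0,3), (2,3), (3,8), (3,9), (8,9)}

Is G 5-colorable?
Yes, G is 5-colorable

A valid 5-coloring: color 1: [3]; color 2: [0, 2, 9]; color 3: [8].
(χ(G) = 3 ≤ 5.)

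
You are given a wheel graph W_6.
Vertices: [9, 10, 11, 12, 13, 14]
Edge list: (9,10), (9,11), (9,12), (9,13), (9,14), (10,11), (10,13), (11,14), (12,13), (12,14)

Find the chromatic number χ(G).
Clique number ω(G) = 3 (lower bound: χ ≥ ω).
Odd cycle [11, 14, 12, 13, 10] needs 3 colors (χ ≥ 3).
Vertex 9 is adjacent to every vertex of [10, 11, 12, 13, 14], which already need 3 colors among themselves, so 9 needs a new color (χ ≥ 4).
The coloring below uses 4 colors, so χ(G) = 4.
A valid 4-coloring: color 1: [9]; color 2: [11, 13]; color 3: [10, 14]; color 4: [12].

χ(G) = 4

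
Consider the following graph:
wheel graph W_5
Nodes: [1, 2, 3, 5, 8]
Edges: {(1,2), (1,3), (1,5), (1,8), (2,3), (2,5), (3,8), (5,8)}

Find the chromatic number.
Clique number ω(G) = 3 (lower bound: χ ≥ ω).
The clique on [1, 3, 8] has size 3, forcing χ ≥ 3, and the coloring below uses 3 colors, so χ(G) = 3.
A valid 3-coloring: color 1: [1]; color 2: [2, 8]; color 3: [3, 5].

χ(G) = 3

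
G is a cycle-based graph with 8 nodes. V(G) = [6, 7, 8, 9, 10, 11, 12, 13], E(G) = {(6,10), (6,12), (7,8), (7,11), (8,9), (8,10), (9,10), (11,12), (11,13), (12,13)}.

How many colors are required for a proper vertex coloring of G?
χ(G) = 3

Clique number ω(G) = 3 (lower bound: χ ≥ ω).
The clique on [8, 9, 10] has size 3, forcing χ ≥ 3, and the coloring below uses 3 colors, so χ(G) = 3.
A valid 3-coloring: color 1: [7, 10, 12]; color 2: [6, 8, 11]; color 3: [9, 13].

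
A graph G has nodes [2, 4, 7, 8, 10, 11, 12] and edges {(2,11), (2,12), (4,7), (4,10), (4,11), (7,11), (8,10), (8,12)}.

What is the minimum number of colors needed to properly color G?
χ(G) = 3

Clique number ω(G) = 3 (lower bound: χ ≥ ω).
The clique on [4, 7, 11] has size 3, forcing χ ≥ 3, and the coloring below uses 3 colors, so χ(G) = 3.
A valid 3-coloring: color 1: [2, 4, 8]; color 2: [10, 11, 12]; color 3: [7].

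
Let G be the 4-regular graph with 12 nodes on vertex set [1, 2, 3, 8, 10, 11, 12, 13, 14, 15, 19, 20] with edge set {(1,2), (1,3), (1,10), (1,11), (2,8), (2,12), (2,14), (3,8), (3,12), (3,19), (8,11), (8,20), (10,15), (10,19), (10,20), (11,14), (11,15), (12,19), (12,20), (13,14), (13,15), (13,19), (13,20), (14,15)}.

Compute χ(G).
χ(G) = 3

Clique number ω(G) = 3 (lower bound: χ ≥ ω).
The clique on [3, 12, 19] has size 3, forcing χ ≥ 3, and the coloring below uses 3 colors, so χ(G) = 3.
A valid 3-coloring: color 1: [1, 14, 19, 20]; color 2: [2, 3, 10, 11, 13]; color 3: [8, 12, 15].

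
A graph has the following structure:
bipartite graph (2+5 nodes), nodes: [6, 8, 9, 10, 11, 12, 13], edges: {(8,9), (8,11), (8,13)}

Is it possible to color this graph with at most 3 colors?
Yes, G is 3-colorable

A valid 3-coloring: color 1: [6, 8, 10, 12]; color 2: [9, 11, 13].
(χ(G) = 2 ≤ 3.)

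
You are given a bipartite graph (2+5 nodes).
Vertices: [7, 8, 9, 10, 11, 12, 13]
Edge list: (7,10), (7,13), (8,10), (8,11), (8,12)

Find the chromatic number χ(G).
Clique number ω(G) = 2 (lower bound: χ ≥ ω).
The graph is bipartite (no odd cycle), so 2 colors suffice: χ(G) = 2.
A valid 2-coloring: color 1: [7, 8, 9]; color 2: [10, 11, 12, 13].

χ(G) = 2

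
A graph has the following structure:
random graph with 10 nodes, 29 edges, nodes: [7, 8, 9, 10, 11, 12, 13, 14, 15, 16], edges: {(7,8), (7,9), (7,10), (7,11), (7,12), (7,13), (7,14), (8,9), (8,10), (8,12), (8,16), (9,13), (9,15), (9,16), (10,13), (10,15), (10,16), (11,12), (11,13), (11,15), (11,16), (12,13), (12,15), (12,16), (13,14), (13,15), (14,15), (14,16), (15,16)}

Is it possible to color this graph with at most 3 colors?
No, G is not 3-colorable

The clique on vertices [11, 12, 15, 16] has size 4 > 3, so it alone needs 4 colors.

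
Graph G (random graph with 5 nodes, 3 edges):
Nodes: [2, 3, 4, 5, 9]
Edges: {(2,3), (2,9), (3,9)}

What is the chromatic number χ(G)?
Clique number ω(G) = 3 (lower bound: χ ≥ ω).
The clique on [2, 3, 9] has size 3, forcing χ ≥ 3, and the coloring below uses 3 colors, so χ(G) = 3.
A valid 3-coloring: color 1: [4, 5, 9]; color 2: [3]; color 3: [2].

χ(G) = 3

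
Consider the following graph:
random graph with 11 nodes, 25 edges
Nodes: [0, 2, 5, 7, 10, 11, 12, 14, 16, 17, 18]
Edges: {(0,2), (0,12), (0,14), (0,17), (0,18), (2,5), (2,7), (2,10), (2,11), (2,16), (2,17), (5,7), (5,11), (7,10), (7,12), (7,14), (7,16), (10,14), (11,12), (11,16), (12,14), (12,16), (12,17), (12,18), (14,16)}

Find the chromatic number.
Clique number ω(G) = 4 (lower bound: χ ≥ ω).
The clique on [7, 12, 14, 16] has size 4, forcing χ ≥ 4, and the coloring below uses 4 colors, so χ(G) = 4.
A valid 4-coloring: color 1: [2, 12]; color 2: [0, 7, 11]; color 3: [5, 10, 16, 17, 18]; color 4: [14].

χ(G) = 4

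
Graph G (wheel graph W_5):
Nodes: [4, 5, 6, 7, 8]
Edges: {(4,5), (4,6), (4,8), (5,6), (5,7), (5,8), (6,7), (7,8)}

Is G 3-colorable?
Yes, G is 3-colorable

A valid 3-coloring: color 1: [5]; color 2: [6, 8]; color 3: [4, 7].
(χ(G) = 3 ≤ 3.)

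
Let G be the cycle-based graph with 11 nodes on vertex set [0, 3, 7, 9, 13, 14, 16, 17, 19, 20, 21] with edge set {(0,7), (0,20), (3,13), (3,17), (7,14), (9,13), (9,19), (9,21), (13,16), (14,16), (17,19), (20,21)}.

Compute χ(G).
χ(G) = 3

Clique number ω(G) = 2 (lower bound: χ ≥ ω).
Odd cycle [3, 17, 19, 9, 13] needs 3 colors (χ ≥ 3).
The coloring below uses 3 colors, so χ(G) = 3.
A valid 3-coloring: color 1: [0, 13, 14, 17, 21]; color 2: [3, 7, 9, 16, 20]; color 3: [19].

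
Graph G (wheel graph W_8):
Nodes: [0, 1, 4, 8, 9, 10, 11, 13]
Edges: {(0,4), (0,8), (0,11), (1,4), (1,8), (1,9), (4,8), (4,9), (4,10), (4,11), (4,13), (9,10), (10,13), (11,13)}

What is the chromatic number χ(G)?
χ(G) = 4

Clique number ω(G) = 3 (lower bound: χ ≥ ω).
Odd cycle [13, 11, 0, 8, 1, 9, 10] needs 3 colors (χ ≥ 3).
Vertex 4 is adjacent to every vertex of [0, 1, 8, 9, 10, 11, 13], which already need 3 colors among themselves, so 4 needs a new color (χ ≥ 4).
The coloring below uses 4 colors, so χ(G) = 4.
A valid 4-coloring: color 1: [4]; color 2: [0, 9, 13]; color 3: [8, 10, 11]; color 4: [1].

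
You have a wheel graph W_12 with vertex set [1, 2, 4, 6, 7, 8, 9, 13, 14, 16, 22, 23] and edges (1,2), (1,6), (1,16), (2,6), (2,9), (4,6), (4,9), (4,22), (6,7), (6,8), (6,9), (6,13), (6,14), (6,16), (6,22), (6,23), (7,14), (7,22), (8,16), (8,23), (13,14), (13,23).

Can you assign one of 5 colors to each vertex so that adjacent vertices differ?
A valid 5-coloring: color 1: [6]; color 2: [1, 9, 14, 22, 23]; color 3: [2, 4, 7, 13, 16]; color 4: [8].
(χ(G) = 4 ≤ 5.)

Yes, G is 5-colorable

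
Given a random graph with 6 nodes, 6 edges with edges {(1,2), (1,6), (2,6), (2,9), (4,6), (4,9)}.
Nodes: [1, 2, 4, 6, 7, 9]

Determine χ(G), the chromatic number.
χ(G) = 3

Clique number ω(G) = 3 (lower bound: χ ≥ ω).
The clique on [1, 2, 6] has size 3, forcing χ ≥ 3, and the coloring below uses 3 colors, so χ(G) = 3.
A valid 3-coloring: color 1: [2, 4, 7]; color 2: [6, 9]; color 3: [1].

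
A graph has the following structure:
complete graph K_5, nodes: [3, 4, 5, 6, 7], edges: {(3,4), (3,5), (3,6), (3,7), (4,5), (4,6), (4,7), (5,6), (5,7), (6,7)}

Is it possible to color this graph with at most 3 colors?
No, G is not 3-colorable

The clique on vertices [3, 4, 5, 6, 7] has size 5 > 3, so it alone needs 5 colors.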